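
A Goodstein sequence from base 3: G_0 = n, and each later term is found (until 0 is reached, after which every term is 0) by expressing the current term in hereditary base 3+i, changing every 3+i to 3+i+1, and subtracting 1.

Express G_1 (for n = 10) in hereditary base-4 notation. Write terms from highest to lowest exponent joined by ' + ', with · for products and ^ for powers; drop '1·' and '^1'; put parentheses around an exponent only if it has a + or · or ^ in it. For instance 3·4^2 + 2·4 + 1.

(0) 10|_3 = 3^2 + 1 ↦ 4^2 + 1|_4 = 17 ⇒ 16
(1) 16|_4 = 4^2 ↦ 5^2|_5 = 25 ⇒ 24

4^2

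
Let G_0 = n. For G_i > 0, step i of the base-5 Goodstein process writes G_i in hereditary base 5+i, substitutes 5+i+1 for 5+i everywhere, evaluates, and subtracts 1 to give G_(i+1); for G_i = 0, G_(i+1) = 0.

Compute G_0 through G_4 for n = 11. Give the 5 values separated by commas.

11, 12, 13, 13, 13

base 5: 11 = 2·5 + 1; at 6: 2·6 + 1 = 13; next = 12
base 6: 12 = 2·6; at 7: 2·7 = 14; next = 13
base 7: 13 = 7 + 6; at 8: 8 + 6 = 14; next = 13
base 8: 13 = 8 + 5; at 9: 9 + 5 = 14; next = 13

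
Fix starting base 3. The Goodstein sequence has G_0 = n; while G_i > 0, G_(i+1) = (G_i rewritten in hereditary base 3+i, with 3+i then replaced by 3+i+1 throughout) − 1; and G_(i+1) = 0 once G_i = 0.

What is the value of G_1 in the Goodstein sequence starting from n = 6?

7

(0) 6|_3 = 2·3 ↦ 2·4|_4 = 8 ⇒ 7
(1) 7|_4 = 4 + 3 ↦ 5 + 3|_5 = 8 ⇒ 7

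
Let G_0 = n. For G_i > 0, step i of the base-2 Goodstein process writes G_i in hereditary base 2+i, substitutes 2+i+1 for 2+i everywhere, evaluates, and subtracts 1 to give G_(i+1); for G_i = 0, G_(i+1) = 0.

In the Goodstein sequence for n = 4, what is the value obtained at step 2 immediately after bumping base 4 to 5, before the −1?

(0) 4|_2 = 2^2 ↦ 3^3|_3 = 27 ⇒ 26
(1) 26|_3 = 2·3^2 + 2·3 + 2 ↦ 2·4^2 + 2·4 + 2|_4 = 42 ⇒ 41
(2) 41|_4 = 2·4^2 + 2·4 + 1 ↦ 2·5^2 + 2·5 + 1|_5 = 61 ⇒ 60

61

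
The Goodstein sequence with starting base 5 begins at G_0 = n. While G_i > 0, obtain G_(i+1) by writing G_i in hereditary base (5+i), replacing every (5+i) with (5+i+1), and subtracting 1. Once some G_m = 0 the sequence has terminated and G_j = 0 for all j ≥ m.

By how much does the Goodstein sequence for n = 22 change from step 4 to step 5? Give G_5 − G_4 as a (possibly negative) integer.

2

i=0: 22 = 4·5 + 2 (b=5); 5→6: 4·6 + 2 = 26; 26−1 = 25
i=1: 25 = 4·6 + 1 (b=6); 6→7: 4·7 + 1 = 29; 29−1 = 28
i=2: 28 = 4·7 (b=7); 7→8: 4·8 = 32; 32−1 = 31
i=3: 31 = 3·8 + 7 (b=8); 8→9: 3·9 + 7 = 34; 34−1 = 33
i=4: 33 = 3·9 + 6 (b=9); 9→10: 3·10 + 6 = 36; 36−1 = 35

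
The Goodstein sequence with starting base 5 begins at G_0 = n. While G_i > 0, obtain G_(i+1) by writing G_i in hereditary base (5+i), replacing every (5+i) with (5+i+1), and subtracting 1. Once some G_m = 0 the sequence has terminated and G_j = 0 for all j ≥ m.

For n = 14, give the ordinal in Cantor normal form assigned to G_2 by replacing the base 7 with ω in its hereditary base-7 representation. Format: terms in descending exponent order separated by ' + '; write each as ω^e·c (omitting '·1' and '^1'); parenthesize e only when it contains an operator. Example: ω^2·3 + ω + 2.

ω·2 + 2

step 0: 14 = 2·5 + 4; sub 6 for 5: 2·6 + 4; = 16; G_1 = 16−1 = 15
step 1: 15 = 2·6 + 3; sub 7 for 6: 2·7 + 3; = 17; G_2 = 17−1 = 16
step 2: 16 = 2·7 + 2; sub 8 for 7: 2·8 + 2; = 18; G_3 = 18−1 = 17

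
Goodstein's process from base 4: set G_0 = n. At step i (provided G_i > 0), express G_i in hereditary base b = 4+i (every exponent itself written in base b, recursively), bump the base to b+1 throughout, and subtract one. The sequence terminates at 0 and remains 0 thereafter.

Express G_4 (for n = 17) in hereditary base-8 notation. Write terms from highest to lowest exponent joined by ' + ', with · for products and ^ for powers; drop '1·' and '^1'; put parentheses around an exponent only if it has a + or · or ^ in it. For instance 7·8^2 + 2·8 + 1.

5·8 + 3

G_0 = 17. HB_4(17) = 4^2 + 1. Bump = 26. G_1 = 25.
G_1 = 25. HB_5(25) = 5^2. Bump = 36. G_2 = 35.
G_2 = 35. HB_6(35) = 5·6 + 5. Bump = 40. G_3 = 39.
G_3 = 39. HB_7(39) = 5·7 + 4. Bump = 44. G_4 = 43.
G_4 = 43. HB_8(43) = 5·8 + 3. Bump = 48. G_5 = 47.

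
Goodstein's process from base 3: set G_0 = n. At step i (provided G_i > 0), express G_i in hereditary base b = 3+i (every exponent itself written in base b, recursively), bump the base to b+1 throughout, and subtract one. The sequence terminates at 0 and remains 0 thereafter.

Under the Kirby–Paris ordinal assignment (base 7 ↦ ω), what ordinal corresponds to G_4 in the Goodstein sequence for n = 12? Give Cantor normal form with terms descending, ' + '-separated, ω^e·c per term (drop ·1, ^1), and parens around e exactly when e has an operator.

i=0: 12 = 3^2 + 3 (b=3); 3→4: 4^2 + 4 = 20; 20−1 = 19
i=1: 19 = 4^2 + 3 (b=4); 4→5: 5^2 + 3 = 28; 28−1 = 27
i=2: 27 = 5^2 + 2 (b=5); 5→6: 6^2 + 2 = 38; 38−1 = 37
i=3: 37 = 6^2 + 1 (b=6); 6→7: 7^2 + 1 = 50; 50−1 = 49
i=4: 49 = 7^2 (b=7); 7→8: 8^2 = 64; 64−1 = 63

ω^2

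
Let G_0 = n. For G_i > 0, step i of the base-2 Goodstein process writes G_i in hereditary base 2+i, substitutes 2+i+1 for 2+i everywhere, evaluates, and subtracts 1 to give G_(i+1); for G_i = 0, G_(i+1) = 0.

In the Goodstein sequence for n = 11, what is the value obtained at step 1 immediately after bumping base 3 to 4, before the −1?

[0] 11 ≡ 2^(2 + 1) + 2 + 1 (base 2). Lift 3: 85. −1: 84.
[1] 84 ≡ 3^(3 + 1) + 3 (base 3). Lift 4: 1028. −1: 1027.

1028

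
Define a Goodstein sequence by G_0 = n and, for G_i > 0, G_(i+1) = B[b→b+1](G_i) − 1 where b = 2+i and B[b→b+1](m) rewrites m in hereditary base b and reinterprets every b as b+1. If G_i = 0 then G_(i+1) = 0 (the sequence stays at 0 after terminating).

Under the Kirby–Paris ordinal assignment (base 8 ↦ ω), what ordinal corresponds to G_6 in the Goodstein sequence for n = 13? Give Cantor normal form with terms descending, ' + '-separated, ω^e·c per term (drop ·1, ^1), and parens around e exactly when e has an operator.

ω^(ω + 1) + ω^3·3 + ω^2·3 + ω·2 + 7

G_0 = 13. HB_2(13) = 2^(2 + 1) + 2^2 + 1. Bump = 109. G_1 = 108.
G_1 = 108. HB_3(108) = 3^(3 + 1) + 3^3. Bump = 1280. G_2 = 1279.
G_2 = 1279. HB_4(1279) = 4^(4 + 1) + 3·4^3 + 3·4^2 + 3·4 + 3. Bump = 16093. G_3 = 16092.
G_3 = 16092. HB_5(16092) = 5^(5 + 1) + 3·5^3 + 3·5^2 + 3·5 + 2. Bump = 280712. G_4 = 280711.
G_4 = 280711. HB_6(280711) = 6^(6 + 1) + 3·6^3 + 3·6^2 + 3·6 + 1. Bump = 5765999. G_5 = 5765998.
G_5 = 5765998. HB_7(5765998) = 7^(7 + 1) + 3·7^3 + 3·7^2 + 3·7. Bump = 134219480. G_6 = 134219479.
G_6 = 134219479. HB_8(134219479) = 8^(8 + 1) + 3·8^3 + 3·8^2 + 2·8 + 7. Bump = 3486786856. G_7 = 3486786855.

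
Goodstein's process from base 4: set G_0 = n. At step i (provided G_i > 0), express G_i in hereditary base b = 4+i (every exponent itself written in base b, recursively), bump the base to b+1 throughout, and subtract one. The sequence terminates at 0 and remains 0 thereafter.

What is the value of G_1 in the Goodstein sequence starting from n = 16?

base 4: 16 = 4^2; at 5: 5^2 = 25; next = 24
base 5: 24 = 4·5 + 4; at 6: 4·6 + 4 = 28; next = 27

24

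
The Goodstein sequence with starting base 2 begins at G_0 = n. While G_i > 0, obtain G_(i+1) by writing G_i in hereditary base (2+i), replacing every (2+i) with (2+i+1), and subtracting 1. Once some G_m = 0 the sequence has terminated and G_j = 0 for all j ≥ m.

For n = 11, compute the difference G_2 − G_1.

943

G_0=11  [base 2] 2^(2 + 1) + 2 + 1  →[2↦3]→  3^(3 + 1) + 3 + 1 = 85  −1 ⇒ G_1=84
G_1=84  [base 3] 3^(3 + 1) + 3  →[3↦4]→  4^(4 + 1) + 4 = 1028  −1 ⇒ G_2=1027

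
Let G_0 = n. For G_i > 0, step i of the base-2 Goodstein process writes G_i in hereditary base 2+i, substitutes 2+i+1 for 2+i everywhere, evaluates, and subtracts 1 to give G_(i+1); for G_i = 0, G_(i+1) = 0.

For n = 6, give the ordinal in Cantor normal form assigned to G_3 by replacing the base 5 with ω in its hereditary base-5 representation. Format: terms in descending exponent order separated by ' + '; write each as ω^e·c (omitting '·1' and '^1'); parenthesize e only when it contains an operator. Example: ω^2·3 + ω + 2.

6 —HB2→ 2^2 + 2 —bump→ 3^3 + 3 = 30 —(−1)→ 29
29 —HB3→ 3^3 + 2 —bump→ 4^4 + 2 = 258 —(−1)→ 257
257 —HB4→ 4^4 + 1 —bump→ 5^5 + 1 = 3126 —(−1)→ 3125

ω^ω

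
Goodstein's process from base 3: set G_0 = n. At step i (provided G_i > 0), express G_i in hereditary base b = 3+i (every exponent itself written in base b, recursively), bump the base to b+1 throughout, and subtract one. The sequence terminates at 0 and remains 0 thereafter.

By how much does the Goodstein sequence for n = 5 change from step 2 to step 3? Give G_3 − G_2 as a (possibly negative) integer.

step 0: 5 = 3 + 2; sub 4 for 3: 4 + 2; = 6; G_1 = 6−1 = 5
step 1: 5 = 4 + 1; sub 5 for 4: 5 + 1; = 6; G_2 = 6−1 = 5
step 2: 5 = 5; sub 6 for 5: 6; = 6; G_3 = 6−1 = 5

0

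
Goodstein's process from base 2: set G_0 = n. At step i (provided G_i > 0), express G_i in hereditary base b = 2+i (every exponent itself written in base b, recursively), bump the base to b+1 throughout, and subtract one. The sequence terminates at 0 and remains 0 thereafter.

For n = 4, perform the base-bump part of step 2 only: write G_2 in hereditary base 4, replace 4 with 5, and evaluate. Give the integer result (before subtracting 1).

61

step 0: 4 = 2^2; sub 3 for 2: 3^3; = 27; G_1 = 27−1 = 26
step 1: 26 = 2·3^2 + 2·3 + 2; sub 4 for 3: 2·4^2 + 2·4 + 2; = 42; G_2 = 42−1 = 41
step 2: 41 = 2·4^2 + 2·4 + 1; sub 5 for 4: 2·5^2 + 2·5 + 1; = 61; G_3 = 61−1 = 60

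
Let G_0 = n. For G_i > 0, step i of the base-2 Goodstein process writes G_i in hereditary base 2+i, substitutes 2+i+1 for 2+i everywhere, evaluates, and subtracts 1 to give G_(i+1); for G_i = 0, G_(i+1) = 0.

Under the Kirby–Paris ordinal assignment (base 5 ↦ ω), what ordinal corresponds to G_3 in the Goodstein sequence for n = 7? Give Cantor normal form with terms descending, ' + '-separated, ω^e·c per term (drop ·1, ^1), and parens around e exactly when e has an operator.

base 2: 7 = 2^2 + 2 + 1; at 3: 3^3 + 3 + 1 = 31; next = 30
base 3: 30 = 3^3 + 3; at 4: 4^4 + 4 = 260; next = 259
base 4: 259 = 4^4 + 3; at 5: 5^5 + 3 = 3128; next = 3127

ω^ω + 2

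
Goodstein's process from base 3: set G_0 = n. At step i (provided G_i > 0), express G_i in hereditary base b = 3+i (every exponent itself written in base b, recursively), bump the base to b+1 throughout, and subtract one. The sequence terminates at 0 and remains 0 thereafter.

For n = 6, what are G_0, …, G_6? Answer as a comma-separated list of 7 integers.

[0] 6 ≡ 2·3 (base 3). Lift 4: 8. −1: 7.
[1] 7 ≡ 4 + 3 (base 4). Lift 5: 8. −1: 7.
[2] 7 ≡ 5 + 2 (base 5). Lift 6: 8. −1: 7.
[3] 7 ≡ 6 + 1 (base 6). Lift 7: 8. −1: 7.
[4] 7 ≡ 7 (base 7). Lift 8: 8. −1: 7.
[5] 7 ≡ 7 (base 8). Lift 9: 7. −1: 6.

6, 7, 7, 7, 7, 7, 6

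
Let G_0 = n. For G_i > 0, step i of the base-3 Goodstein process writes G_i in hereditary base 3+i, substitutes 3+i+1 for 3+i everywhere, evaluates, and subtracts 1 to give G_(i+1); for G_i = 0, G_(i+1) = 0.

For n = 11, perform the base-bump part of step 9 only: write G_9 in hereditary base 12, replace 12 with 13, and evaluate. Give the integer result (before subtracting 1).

i=0: 11 = 3^2 + 2 (b=3); 3→4: 4^2 + 2 = 18; 18−1 = 17
i=1: 17 = 4^2 + 1 (b=4); 4→5: 5^2 + 1 = 26; 26−1 = 25
i=2: 25 = 5^2 (b=5); 5→6: 6^2 = 36; 36−1 = 35
i=3: 35 = 5·6 + 5 (b=6); 6→7: 5·7 + 5 = 40; 40−1 = 39
i=4: 39 = 5·7 + 4 (b=7); 7→8: 5·8 + 4 = 44; 44−1 = 43
i=5: 43 = 5·8 + 3 (b=8); 8→9: 5·9 + 3 = 48; 48−1 = 47
i=6: 47 = 5·9 + 2 (b=9); 9→10: 5·10 + 2 = 52; 52−1 = 51
i=7: 51 = 5·10 + 1 (b=10); 10→11: 5·11 + 1 = 56; 56−1 = 55
i=8: 55 = 5·11 (b=11); 11→12: 5·12 = 60; 60−1 = 59

63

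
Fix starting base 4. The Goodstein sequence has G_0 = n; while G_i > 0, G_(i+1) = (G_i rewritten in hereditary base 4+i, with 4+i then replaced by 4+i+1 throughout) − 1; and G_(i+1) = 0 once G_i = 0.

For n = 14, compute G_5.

22

G_0 = 14. HB_4(14) = 3·4 + 2. Bump = 17. G_1 = 16.
G_1 = 16. HB_5(16) = 3·5 + 1. Bump = 19. G_2 = 18.
G_2 = 18. HB_6(18) = 3·6. Bump = 21. G_3 = 20.
G_3 = 20. HB_7(20) = 2·7 + 6. Bump = 22. G_4 = 21.
G_4 = 21. HB_8(21) = 2·8 + 5. Bump = 23. G_5 = 22.
G_5 = 22. HB_9(22) = 2·9 + 4. Bump = 24. G_6 = 23.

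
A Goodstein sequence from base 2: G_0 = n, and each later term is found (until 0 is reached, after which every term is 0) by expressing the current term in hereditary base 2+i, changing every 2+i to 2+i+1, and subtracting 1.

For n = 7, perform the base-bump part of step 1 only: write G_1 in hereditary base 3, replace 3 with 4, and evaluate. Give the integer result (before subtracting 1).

step 0: 7 = 2^2 + 2 + 1; sub 3 for 2: 3^3 + 3 + 1; = 31; G_1 = 31−1 = 30
step 1: 30 = 3^3 + 3; sub 4 for 3: 4^4 + 4; = 260; G_2 = 260−1 = 259

260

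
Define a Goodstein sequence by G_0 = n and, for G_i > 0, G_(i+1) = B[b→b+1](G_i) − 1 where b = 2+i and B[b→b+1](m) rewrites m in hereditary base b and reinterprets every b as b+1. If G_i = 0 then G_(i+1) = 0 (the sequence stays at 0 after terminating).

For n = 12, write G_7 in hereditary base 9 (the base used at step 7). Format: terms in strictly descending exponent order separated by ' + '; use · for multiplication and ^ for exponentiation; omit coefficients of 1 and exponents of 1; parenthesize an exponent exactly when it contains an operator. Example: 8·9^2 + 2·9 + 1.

9^(9 + 1) + 2·9^2 + 9 + 2

G_0 = 12. HB_2(12) = 2^(2 + 1) + 2^2. Bump = 108. G_1 = 107.
G_1 = 107. HB_3(107) = 3^(3 + 1) + 2·3^2 + 2·3 + 2. Bump = 1066. G_2 = 1065.
G_2 = 1065. HB_4(1065) = 4^(4 + 1) + 2·4^2 + 2·4 + 1. Bump = 15686. G_3 = 15685.
G_3 = 15685. HB_5(15685) = 5^(5 + 1) + 2·5^2 + 2·5. Bump = 280020. G_4 = 280019.
G_4 = 280019. HB_6(280019) = 6^(6 + 1) + 2·6^2 + 6 + 5. Bump = 5764911. G_5 = 5764910.
G_5 = 5764910. HB_7(5764910) = 7^(7 + 1) + 2·7^2 + 7 + 4. Bump = 134217868. G_6 = 134217867.
G_6 = 134217867. HB_8(134217867) = 8^(8 + 1) + 2·8^2 + 8 + 3. Bump = 3486784575. G_7 = 3486784574.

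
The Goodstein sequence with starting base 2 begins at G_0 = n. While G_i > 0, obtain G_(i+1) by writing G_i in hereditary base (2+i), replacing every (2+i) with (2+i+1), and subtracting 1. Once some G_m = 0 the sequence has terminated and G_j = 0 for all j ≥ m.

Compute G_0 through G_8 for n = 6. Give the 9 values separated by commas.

i=0: 6 = 2^2 + 2 (b=2); 2→3: 3^3 + 3 = 30; 30−1 = 29
i=1: 29 = 3^3 + 2 (b=3); 3→4: 4^4 + 2 = 258; 258−1 = 257
i=2: 257 = 4^4 + 1 (b=4); 4→5: 5^5 + 1 = 3126; 3126−1 = 3125
i=3: 3125 = 5^5 (b=5); 5→6: 6^6 = 46656; 46656−1 = 46655
i=4: 46655 = 5·6^5 + 5·6^4 + 5·6^3 + 5·6^2 + 5·6 + 5 (b=6); 6→7: 5·7^5 + 5·7^4 + 5·7^3 + 5·7^2 + 5·7 + 5 = 98040; 98040−1 = 98039
i=5: 98039 = 5·7^5 + 5·7^4 + 5·7^3 + 5·7^2 + 5·7 + 4 (b=7); 7→8: 5·8^5 + 5·8^4 + 5·8^3 + 5·8^2 + 5·8 + 4 = 187244; 187244−1 = 187243
i=6: 187243 = 5·8^5 + 5·8^4 + 5·8^3 + 5·8^2 + 5·8 + 3 (b=8); 8→9: 5·9^5 + 5·9^4 + 5·9^3 + 5·9^2 + 5·9 + 3 = 332148; 332148−1 = 332147
i=7: 332147 = 5·9^5 + 5·9^4 + 5·9^3 + 5·9^2 + 5·9 + 2 (b=9); 9→10: 5·10^5 + 5·10^4 + 5·10^3 + 5·10^2 + 5·10 + 2 = 555552; 555552−1 = 555551

6, 29, 257, 3125, 46655, 98039, 187243, 332147, 555551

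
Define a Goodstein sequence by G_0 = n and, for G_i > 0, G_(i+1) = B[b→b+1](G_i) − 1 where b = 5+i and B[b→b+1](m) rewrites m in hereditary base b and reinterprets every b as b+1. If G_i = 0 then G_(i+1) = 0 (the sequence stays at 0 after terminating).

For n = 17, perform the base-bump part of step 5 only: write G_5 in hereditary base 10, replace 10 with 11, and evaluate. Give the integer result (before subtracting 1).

step 0: 17 = 3·5 + 2; sub 6 for 5: 3·6 + 2; = 20; G_1 = 20−1 = 19
step 1: 19 = 3·6 + 1; sub 7 for 6: 3·7 + 1; = 22; G_2 = 22−1 = 21
step 2: 21 = 3·7; sub 8 for 7: 3·8; = 24; G_3 = 24−1 = 23
step 3: 23 = 2·8 + 7; sub 9 for 8: 2·9 + 7; = 25; G_4 = 25−1 = 24
step 4: 24 = 2·9 + 6; sub 10 for 9: 2·10 + 6; = 26; G_5 = 26−1 = 25
step 5: 25 = 2·10 + 5; sub 11 for 10: 2·11 + 5; = 27; G_6 = 27−1 = 26

27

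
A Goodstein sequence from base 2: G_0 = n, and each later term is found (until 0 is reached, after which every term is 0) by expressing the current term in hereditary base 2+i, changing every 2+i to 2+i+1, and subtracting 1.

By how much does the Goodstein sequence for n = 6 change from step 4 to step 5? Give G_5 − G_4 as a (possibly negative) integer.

51384

G_0 = 6. HB_2(6) = 2^2 + 2. Bump = 30. G_1 = 29.
G_1 = 29. HB_3(29) = 3^3 + 2. Bump = 258. G_2 = 257.
G_2 = 257. HB_4(257) = 4^4 + 1. Bump = 3126. G_3 = 3125.
G_3 = 3125. HB_5(3125) = 5^5. Bump = 46656. G_4 = 46655.
G_4 = 46655. HB_6(46655) = 5·6^5 + 5·6^4 + 5·6^3 + 5·6^2 + 5·6 + 5. Bump = 98040. G_5 = 98039.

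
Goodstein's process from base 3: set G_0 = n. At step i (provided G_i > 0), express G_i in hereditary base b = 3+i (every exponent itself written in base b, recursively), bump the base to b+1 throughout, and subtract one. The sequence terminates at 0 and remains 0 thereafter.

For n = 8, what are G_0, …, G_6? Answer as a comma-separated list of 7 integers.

8, 9, 10, 11, 11, 11, 11

i=0: 8 = 2·3 + 2 (b=3); 3→4: 2·4 + 2 = 10; 10−1 = 9
i=1: 9 = 2·4 + 1 (b=4); 4→5: 2·5 + 1 = 11; 11−1 = 10
i=2: 10 = 2·5 (b=5); 5→6: 2·6 = 12; 12−1 = 11
i=3: 11 = 6 + 5 (b=6); 6→7: 7 + 5 = 12; 12−1 = 11
i=4: 11 = 7 + 4 (b=7); 7→8: 8 + 4 = 12; 12−1 = 11
i=5: 11 = 8 + 3 (b=8); 8→9: 9 + 3 = 12; 12−1 = 11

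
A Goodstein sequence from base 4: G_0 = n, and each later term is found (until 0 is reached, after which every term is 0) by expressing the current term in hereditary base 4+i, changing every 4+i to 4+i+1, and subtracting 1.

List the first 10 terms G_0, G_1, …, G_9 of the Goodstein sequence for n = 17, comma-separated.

17 —HB4→ 4^2 + 1 —bump→ 5^2 + 1 = 26 —(−1)→ 25
25 —HB5→ 5^2 —bump→ 6^2 = 36 —(−1)→ 35
35 —HB6→ 5·6 + 5 —bump→ 5·7 + 5 = 40 —(−1)→ 39
39 —HB7→ 5·7 + 4 —bump→ 5·8 + 4 = 44 —(−1)→ 43
43 —HB8→ 5·8 + 3 —bump→ 5·9 + 3 = 48 —(−1)→ 47
47 —HB9→ 5·9 + 2 —bump→ 5·10 + 2 = 52 —(−1)→ 51
51 —HB10→ 5·10 + 1 —bump→ 5·11 + 1 = 56 —(−1)→ 55
55 —HB11→ 5·11 —bump→ 5·12 = 60 —(−1)→ 59
59 —HB12→ 4·12 + 11 —bump→ 4·13 + 11 = 63 —(−1)→ 62

17, 25, 35, 39, 43, 47, 51, 55, 59, 62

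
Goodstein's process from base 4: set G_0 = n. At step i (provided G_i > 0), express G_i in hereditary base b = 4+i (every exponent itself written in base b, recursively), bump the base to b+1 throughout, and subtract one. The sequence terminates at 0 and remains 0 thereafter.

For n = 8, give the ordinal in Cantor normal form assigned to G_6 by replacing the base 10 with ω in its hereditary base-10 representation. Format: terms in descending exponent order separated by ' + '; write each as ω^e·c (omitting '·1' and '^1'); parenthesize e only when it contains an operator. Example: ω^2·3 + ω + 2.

9

G_0 = 8. HB_4(8) = 2·4. Bump = 10. G_1 = 9.
G_1 = 9. HB_5(9) = 5 + 4. Bump = 10. G_2 = 9.
G_2 = 9. HB_6(9) = 6 + 3. Bump = 10. G_3 = 9.
G_3 = 9. HB_7(9) = 7 + 2. Bump = 10. G_4 = 9.
G_4 = 9. HB_8(9) = 8 + 1. Bump = 10. G_5 = 9.
G_5 = 9. HB_9(9) = 9. Bump = 10. G_6 = 9.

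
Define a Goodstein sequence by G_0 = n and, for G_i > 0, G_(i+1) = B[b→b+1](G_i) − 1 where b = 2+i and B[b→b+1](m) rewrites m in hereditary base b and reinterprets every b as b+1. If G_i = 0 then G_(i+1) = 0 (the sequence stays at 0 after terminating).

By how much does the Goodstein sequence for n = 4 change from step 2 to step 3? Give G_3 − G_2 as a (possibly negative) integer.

19

G_0 = 4. HB_2(4) = 2^2. Bump = 27. G_1 = 26.
G_1 = 26. HB_3(26) = 2·3^2 + 2·3 + 2. Bump = 42. G_2 = 41.
G_2 = 41. HB_4(41) = 2·4^2 + 2·4 + 1. Bump = 61. G_3 = 60.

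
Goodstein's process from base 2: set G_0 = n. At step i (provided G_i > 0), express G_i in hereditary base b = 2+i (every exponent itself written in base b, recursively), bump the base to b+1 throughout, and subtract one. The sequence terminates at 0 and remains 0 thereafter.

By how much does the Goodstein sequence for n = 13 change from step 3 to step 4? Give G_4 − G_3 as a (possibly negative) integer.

264619

G_0=13  [base 2] 2^(2 + 1) + 2^2 + 1  →[2↦3]→  3^(3 + 1) + 3^3 + 1 = 109  −1 ⇒ G_1=108
G_1=108  [base 3] 3^(3 + 1) + 3^3  →[3↦4]→  4^(4 + 1) + 4^4 = 1280  −1 ⇒ G_2=1279
G_2=1279  [base 4] 4^(4 + 1) + 3·4^3 + 3·4^2 + 3·4 + 3  →[4↦5]→  5^(5 + 1) + 3·5^3 + 3·5^2 + 3·5 + 3 = 16093  −1 ⇒ G_3=16092
G_3=16092  [base 5] 5^(5 + 1) + 3·5^3 + 3·5^2 + 3·5 + 2  →[5↦6]→  6^(6 + 1) + 3·6^3 + 3·6^2 + 3·6 + 2 = 280712  −1 ⇒ G_4=280711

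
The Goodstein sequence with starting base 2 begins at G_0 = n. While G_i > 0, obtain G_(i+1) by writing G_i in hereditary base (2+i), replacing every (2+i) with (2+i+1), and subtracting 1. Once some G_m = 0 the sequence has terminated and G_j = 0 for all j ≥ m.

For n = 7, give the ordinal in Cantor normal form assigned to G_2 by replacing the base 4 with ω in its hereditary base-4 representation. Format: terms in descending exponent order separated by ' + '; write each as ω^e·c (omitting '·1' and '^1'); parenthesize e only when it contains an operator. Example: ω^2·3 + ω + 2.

G_0 = 7. HB_2(7) = 2^2 + 2 + 1. Bump = 31. G_1 = 30.
G_1 = 30. HB_3(30) = 3^3 + 3. Bump = 260. G_2 = 259.
G_2 = 259. HB_4(259) = 4^4 + 3. Bump = 3128. G_3 = 3127.

ω^ω + 3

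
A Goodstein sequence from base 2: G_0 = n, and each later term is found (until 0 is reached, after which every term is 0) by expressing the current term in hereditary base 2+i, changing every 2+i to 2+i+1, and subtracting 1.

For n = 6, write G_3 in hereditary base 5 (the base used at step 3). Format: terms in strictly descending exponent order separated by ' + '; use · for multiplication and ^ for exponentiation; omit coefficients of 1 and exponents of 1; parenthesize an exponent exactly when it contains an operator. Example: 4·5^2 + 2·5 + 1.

5^5

6 —HB2→ 2^2 + 2 —bump→ 3^3 + 3 = 30 —(−1)→ 29
29 —HB3→ 3^3 + 2 —bump→ 4^4 + 2 = 258 —(−1)→ 257
257 —HB4→ 4^4 + 1 —bump→ 5^5 + 1 = 3126 —(−1)→ 3125
3125 —HB5→ 5^5 —bump→ 6^6 = 46656 —(−1)→ 46655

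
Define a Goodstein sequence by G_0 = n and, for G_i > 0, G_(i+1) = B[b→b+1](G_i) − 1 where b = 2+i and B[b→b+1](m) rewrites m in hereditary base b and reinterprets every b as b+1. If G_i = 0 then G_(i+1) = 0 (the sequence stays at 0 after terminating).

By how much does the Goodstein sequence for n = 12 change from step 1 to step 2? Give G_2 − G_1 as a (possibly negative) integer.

958

G_0 = 12. HB_2(12) = 2^(2 + 1) + 2^2. Bump = 108. G_1 = 107.
G_1 = 107. HB_3(107) = 3^(3 + 1) + 2·3^2 + 2·3 + 2. Bump = 1066. G_2 = 1065.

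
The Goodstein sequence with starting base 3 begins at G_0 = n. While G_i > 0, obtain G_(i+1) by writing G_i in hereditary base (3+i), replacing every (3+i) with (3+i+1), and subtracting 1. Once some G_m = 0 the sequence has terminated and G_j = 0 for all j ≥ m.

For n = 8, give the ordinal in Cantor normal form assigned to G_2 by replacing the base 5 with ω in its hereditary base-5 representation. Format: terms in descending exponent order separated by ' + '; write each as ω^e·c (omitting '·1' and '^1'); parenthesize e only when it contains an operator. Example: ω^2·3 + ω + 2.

ω·2

i=0: 8 = 2·3 + 2 (b=3); 3→4: 2·4 + 2 = 10; 10−1 = 9
i=1: 9 = 2·4 + 1 (b=4); 4→5: 2·5 + 1 = 11; 11−1 = 10
i=2: 10 = 2·5 (b=5); 5→6: 2·6 = 12; 12−1 = 11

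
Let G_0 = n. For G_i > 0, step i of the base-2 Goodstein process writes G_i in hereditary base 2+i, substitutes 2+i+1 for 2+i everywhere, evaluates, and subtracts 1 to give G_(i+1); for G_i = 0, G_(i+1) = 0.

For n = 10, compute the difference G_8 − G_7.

48063120959

base 2: 10 = 2^(2 + 1) + 2; at 3: 3^(3 + 1) + 3 = 84; next = 83
base 3: 83 = 3^(3 + 1) + 2; at 4: 4^(4 + 1) + 2 = 1026; next = 1025
base 4: 1025 = 4^(4 + 1) + 1; at 5: 5^(5 + 1) + 1 = 15626; next = 15625
base 5: 15625 = 5^(5 + 1); at 6: 6^(6 + 1) = 279936; next = 279935
base 6: 279935 = 5·6^6 + 5·6^5 + 5·6^4 + 5·6^3 + 5·6^2 + 5·6 + 5; at 7: 5·7^7 + 5·7^5 + 5·7^4 + 5·7^3 + 5·7^2 + 5·7 + 5 = 4215755; next = 4215754
base 7: 4215754 = 5·7^7 + 5·7^5 + 5·7^4 + 5·7^3 + 5·7^2 + 5·7 + 4; at 8: 5·8^8 + 5·8^5 + 5·8^4 + 5·8^3 + 5·8^2 + 5·8 + 4 = 84073324; next = 84073323
base 8: 84073323 = 5·8^8 + 5·8^5 + 5·8^4 + 5·8^3 + 5·8^2 + 5·8 + 3; at 9: 5·9^9 + 5·9^5 + 5·9^4 + 5·9^3 + 5·9^2 + 5·9 + 3 = 1937434593; next = 1937434592
base 9: 1937434592 = 5·9^9 + 5·9^5 + 5·9^4 + 5·9^3 + 5·9^2 + 5·9 + 2; at 10: 5·10^10 + 5·10^5 + 5·10^4 + 5·10^3 + 5·10^2 + 5·10 + 2 = 50000555552; next = 50000555551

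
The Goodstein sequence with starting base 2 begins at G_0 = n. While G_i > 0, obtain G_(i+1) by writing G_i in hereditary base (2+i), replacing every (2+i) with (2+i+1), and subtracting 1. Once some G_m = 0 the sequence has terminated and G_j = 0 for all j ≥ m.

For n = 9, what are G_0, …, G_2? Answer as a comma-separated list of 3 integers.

G_0=9  [base 2] 2^(2 + 1) + 1  →[2↦3]→  3^(3 + 1) + 1 = 82  −1 ⇒ G_1=81
G_1=81  [base 3] 3^(3 + 1)  →[3↦4]→  4^(4 + 1) = 1024  −1 ⇒ G_2=1023

9, 81, 1023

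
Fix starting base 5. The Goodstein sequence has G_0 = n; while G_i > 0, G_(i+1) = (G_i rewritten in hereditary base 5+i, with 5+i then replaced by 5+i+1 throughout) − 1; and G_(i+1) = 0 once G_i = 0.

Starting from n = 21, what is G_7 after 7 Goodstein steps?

37

[0] 21 ≡ 4·5 + 1 (base 5). Lift 6: 25. −1: 24.
[1] 24 ≡ 4·6 (base 6). Lift 7: 28. −1: 27.
[2] 27 ≡ 3·7 + 6 (base 7). Lift 8: 30. −1: 29.
[3] 29 ≡ 3·8 + 5 (base 8). Lift 9: 32. −1: 31.
[4] 31 ≡ 3·9 + 4 (base 9). Lift 10: 34. −1: 33.
[5] 33 ≡ 3·10 + 3 (base 10). Lift 11: 36. −1: 35.
[6] 35 ≡ 3·11 + 2 (base 11). Lift 12: 38. −1: 37.
[7] 37 ≡ 3·12 + 1 (base 12). Lift 13: 40. −1: 39.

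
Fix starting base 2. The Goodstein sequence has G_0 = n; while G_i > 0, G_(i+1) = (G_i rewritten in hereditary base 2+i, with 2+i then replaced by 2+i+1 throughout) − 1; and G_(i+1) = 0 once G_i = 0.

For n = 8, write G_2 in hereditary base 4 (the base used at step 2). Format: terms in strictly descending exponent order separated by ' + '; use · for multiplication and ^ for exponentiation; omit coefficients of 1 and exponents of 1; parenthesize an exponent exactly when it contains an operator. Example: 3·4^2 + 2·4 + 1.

[0] 8 ≡ 2^(2 + 1) (base 2). Lift 3: 81. −1: 80.
[1] 80 ≡ 2·3^3 + 2·3^2 + 2·3 + 2 (base 3). Lift 4: 554. −1: 553.
[2] 553 ≡ 2·4^4 + 2·4^2 + 2·4 + 1 (base 4). Lift 5: 6311. −1: 6310.

2·4^4 + 2·4^2 + 2·4 + 1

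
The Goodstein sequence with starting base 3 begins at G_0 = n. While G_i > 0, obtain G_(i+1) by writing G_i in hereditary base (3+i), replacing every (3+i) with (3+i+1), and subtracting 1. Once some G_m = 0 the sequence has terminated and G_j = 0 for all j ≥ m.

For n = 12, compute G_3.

37

step 0: 12 = 3^2 + 3; sub 4 for 3: 4^2 + 4; = 20; G_1 = 20−1 = 19
step 1: 19 = 4^2 + 3; sub 5 for 4: 5^2 + 3; = 28; G_2 = 28−1 = 27
step 2: 27 = 5^2 + 2; sub 6 for 5: 6^2 + 2; = 38; G_3 = 38−1 = 37
step 3: 37 = 6^2 + 1; sub 7 for 6: 7^2 + 1; = 50; G_4 = 50−1 = 49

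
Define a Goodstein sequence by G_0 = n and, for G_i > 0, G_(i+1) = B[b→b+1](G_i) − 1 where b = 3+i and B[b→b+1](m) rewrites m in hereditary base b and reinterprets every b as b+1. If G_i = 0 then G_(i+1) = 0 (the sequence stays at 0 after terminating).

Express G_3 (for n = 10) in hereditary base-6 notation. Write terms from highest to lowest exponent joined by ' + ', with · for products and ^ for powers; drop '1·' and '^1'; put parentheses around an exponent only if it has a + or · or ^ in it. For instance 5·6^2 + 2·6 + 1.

G_0 = 10. HB_3(10) = 3^2 + 1. Bump = 17. G_1 = 16.
G_1 = 16. HB_4(16) = 4^2. Bump = 25. G_2 = 24.
G_2 = 24. HB_5(24) = 4·5 + 4. Bump = 28. G_3 = 27.
G_3 = 27. HB_6(27) = 4·6 + 3. Bump = 31. G_4 = 30.

4·6 + 3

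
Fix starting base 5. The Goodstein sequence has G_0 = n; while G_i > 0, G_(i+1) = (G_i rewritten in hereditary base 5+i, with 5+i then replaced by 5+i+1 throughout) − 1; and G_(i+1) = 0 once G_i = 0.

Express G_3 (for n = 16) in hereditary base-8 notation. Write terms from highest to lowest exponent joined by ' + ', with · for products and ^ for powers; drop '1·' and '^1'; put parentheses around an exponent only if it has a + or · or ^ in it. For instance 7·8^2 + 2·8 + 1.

(0) 16|_5 = 3·5 + 1 ↦ 3·6 + 1|_6 = 19 ⇒ 18
(1) 18|_6 = 3·6 ↦ 3·7|_7 = 21 ⇒ 20
(2) 20|_7 = 2·7 + 6 ↦ 2·8 + 6|_8 = 22 ⇒ 21
(3) 21|_8 = 2·8 + 5 ↦ 2·9 + 5|_9 = 23 ⇒ 22

2·8 + 5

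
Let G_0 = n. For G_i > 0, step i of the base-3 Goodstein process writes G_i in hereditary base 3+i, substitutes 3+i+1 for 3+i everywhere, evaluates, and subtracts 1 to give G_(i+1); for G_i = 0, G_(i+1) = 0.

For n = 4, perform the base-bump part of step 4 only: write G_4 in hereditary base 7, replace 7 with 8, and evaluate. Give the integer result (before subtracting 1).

base 3: 4 = 3 + 1; at 4: 4 + 1 = 5; next = 4
base 4: 4 = 4; at 5: 5 = 5; next = 4
base 5: 4 = 4; at 6: 4 = 4; next = 3
base 6: 3 = 3; at 7: 3 = 3; next = 2
base 7: 2 = 2; at 8: 2 = 2; next = 1

2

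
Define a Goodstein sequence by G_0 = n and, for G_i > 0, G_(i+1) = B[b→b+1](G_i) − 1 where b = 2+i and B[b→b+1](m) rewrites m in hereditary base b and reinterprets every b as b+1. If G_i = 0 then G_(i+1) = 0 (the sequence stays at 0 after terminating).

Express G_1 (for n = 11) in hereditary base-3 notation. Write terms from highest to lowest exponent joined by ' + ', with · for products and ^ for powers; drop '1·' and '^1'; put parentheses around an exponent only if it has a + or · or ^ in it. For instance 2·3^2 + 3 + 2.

3^(3 + 1) + 3

G_0 = 11. HB_2(11) = 2^(2 + 1) + 2 + 1. Bump = 85. G_1 = 84.
G_1 = 84. HB_3(84) = 3^(3 + 1) + 3. Bump = 1028. G_2 = 1027.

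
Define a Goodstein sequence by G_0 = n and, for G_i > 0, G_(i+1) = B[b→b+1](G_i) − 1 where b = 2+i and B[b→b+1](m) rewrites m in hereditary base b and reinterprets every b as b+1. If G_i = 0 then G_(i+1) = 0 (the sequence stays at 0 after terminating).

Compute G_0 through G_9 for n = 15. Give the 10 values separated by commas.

15, 111, 1283, 18752, 326593, 6588344, 150994943, 3524450280, 100077777775, 3138578427934

G_0 = 15. HB_2(15) = 2^(2 + 1) + 2^2 + 2 + 1. Bump = 112. G_1 = 111.
G_1 = 111. HB_3(111) = 3^(3 + 1) + 3^3 + 3. Bump = 1284. G_2 = 1283.
G_2 = 1283. HB_4(1283) = 4^(4 + 1) + 4^4 + 3. Bump = 18753. G_3 = 18752.
G_3 = 18752. HB_5(18752) = 5^(5 + 1) + 5^5 + 2. Bump = 326594. G_4 = 326593.
G_4 = 326593. HB_6(326593) = 6^(6 + 1) + 6^6 + 1. Bump = 6588345. G_5 = 6588344.
G_5 = 6588344. HB_7(6588344) = 7^(7 + 1) + 7^7. Bump = 150994944. G_6 = 150994943.
G_6 = 150994943. HB_8(150994943) = 8^(8 + 1) + 7·8^7 + 7·8^6 + 7·8^5 + 7·8^4 + 7·8^3 + 7·8^2 + 7·8 + 7. Bump = 3524450281. G_7 = 3524450280.
G_7 = 3524450280. HB_9(3524450280) = 9^(9 + 1) + 7·9^7 + 7·9^6 + 7·9^5 + 7·9^4 + 7·9^3 + 7·9^2 + 7·9 + 6. Bump = 100077777776. G_8 = 100077777775.
G_8 = 100077777775. HB_10(100077777775) = 10^(10 + 1) + 7·10^7 + 7·10^6 + 7·10^5 + 7·10^4 + 7·10^3 + 7·10^2 + 7·10 + 5. Bump = 3138578427935. G_9 = 3138578427934.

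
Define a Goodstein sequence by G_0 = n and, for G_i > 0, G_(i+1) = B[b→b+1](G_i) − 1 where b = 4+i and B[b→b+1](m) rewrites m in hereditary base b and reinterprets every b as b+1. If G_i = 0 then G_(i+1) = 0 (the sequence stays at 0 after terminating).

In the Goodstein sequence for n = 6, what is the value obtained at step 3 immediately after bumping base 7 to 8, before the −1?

G_0 = 6. HB_4(6) = 4 + 2. Bump = 7. G_1 = 6.
G_1 = 6. HB_5(6) = 5 + 1. Bump = 7. G_2 = 6.
G_2 = 6. HB_6(6) = 6. Bump = 7. G_3 = 6.
G_3 = 6. HB_7(6) = 6. Bump = 6. G_4 = 5.

6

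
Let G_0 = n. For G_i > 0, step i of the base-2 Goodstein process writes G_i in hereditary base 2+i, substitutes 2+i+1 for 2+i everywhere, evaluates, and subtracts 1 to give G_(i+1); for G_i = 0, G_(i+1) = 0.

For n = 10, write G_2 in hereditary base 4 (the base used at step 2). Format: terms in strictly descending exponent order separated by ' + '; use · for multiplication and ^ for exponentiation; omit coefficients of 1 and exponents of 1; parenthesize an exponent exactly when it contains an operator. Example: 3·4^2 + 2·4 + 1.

G_0=10  [base 2] 2^(2 + 1) + 2  →[2↦3]→  3^(3 + 1) + 3 = 84  −1 ⇒ G_1=83
G_1=83  [base 3] 3^(3 + 1) + 2  →[3↦4]→  4^(4 + 1) + 2 = 1026  −1 ⇒ G_2=1025

4^(4 + 1) + 1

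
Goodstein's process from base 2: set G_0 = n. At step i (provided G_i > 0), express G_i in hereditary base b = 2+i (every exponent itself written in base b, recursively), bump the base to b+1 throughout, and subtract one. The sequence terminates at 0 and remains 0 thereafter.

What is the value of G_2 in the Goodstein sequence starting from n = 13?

13 —HB2→ 2^(2 + 1) + 2^2 + 1 —bump→ 3^(3 + 1) + 3^3 + 1 = 109 —(−1)→ 108
108 —HB3→ 3^(3 + 1) + 3^3 —bump→ 4^(4 + 1) + 4^4 = 1280 —(−1)→ 1279
1279 —HB4→ 4^(4 + 1) + 3·4^3 + 3·4^2 + 3·4 + 3 —bump→ 5^(5 + 1) + 3·5^3 + 3·5^2 + 3·5 + 3 = 16093 —(−1)→ 16092

1279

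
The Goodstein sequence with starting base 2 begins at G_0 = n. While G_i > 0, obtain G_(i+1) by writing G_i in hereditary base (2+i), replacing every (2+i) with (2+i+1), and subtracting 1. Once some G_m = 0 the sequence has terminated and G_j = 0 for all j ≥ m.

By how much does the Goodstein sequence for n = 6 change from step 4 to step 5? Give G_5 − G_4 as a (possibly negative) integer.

51384

step 0: 6 = 2^2 + 2; sub 3 for 2: 3^3 + 3; = 30; G_1 = 30−1 = 29
step 1: 29 = 3^3 + 2; sub 4 for 3: 4^4 + 2; = 258; G_2 = 258−1 = 257
step 2: 257 = 4^4 + 1; sub 5 for 4: 5^5 + 1; = 3126; G_3 = 3126−1 = 3125
step 3: 3125 = 5^5; sub 6 for 5: 6^6; = 46656; G_4 = 46656−1 = 46655
step 4: 46655 = 5·6^5 + 5·6^4 + 5·6^3 + 5·6^2 + 5·6 + 5; sub 7 for 6: 5·7^5 + 5·7^4 + 5·7^3 + 5·7^2 + 5·7 + 5; = 98040; G_5 = 98040−1 = 98039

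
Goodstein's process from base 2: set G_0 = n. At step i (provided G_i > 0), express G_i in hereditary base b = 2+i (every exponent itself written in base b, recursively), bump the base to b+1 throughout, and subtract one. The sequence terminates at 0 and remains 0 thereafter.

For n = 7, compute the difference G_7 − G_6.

step 0: 7 = 2^2 + 2 + 1; sub 3 for 2: 3^3 + 3 + 1; = 31; G_1 = 31−1 = 30
step 1: 30 = 3^3 + 3; sub 4 for 3: 4^4 + 4; = 260; G_2 = 260−1 = 259
step 2: 259 = 4^4 + 3; sub 5 for 4: 5^5 + 3; = 3128; G_3 = 3128−1 = 3127
step 3: 3127 = 5^5 + 2; sub 6 for 5: 6^6 + 2; = 46658; G_4 = 46658−1 = 46657
step 4: 46657 = 6^6 + 1; sub 7 for 6: 7^7 + 1; = 823544; G_5 = 823544−1 = 823543
step 5: 823543 = 7^7; sub 8 for 7: 8^8; = 16777216; G_6 = 16777216−1 = 16777215
step 6: 16777215 = 7·8^7 + 7·8^6 + 7·8^5 + 7·8^4 + 7·8^3 + 7·8^2 + 7·8 + 7; sub 9 for 8: 7·9^7 + 7·9^6 + 7·9^5 + 7·9^4 + 7·9^3 + 7·9^2 + 7·9 + 7; = 37665880; G_7 = 37665880−1 = 37665879

20888664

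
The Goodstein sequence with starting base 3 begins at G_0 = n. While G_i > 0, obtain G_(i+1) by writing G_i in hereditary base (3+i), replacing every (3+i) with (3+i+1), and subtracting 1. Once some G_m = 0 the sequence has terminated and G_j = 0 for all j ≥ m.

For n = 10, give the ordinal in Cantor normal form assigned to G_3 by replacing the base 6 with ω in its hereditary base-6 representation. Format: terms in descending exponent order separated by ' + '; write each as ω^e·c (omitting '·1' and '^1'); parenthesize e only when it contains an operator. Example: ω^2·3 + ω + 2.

ω·4 + 3

G_0 = 10. HB_3(10) = 3^2 + 1. Bump = 17. G_1 = 16.
G_1 = 16. HB_4(16) = 4^2. Bump = 25. G_2 = 24.
G_2 = 24. HB_5(24) = 4·5 + 4. Bump = 28. G_3 = 27.
G_3 = 27. HB_6(27) = 4·6 + 3. Bump = 31. G_4 = 30.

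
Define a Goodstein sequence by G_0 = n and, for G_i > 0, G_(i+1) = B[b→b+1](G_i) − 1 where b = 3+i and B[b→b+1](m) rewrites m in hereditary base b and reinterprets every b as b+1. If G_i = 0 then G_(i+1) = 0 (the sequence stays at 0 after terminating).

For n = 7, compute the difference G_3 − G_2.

0

i=0: 7 = 2·3 + 1 (b=3); 3→4: 2·4 + 1 = 9; 9−1 = 8
i=1: 8 = 2·4 (b=4); 4→5: 2·5 = 10; 10−1 = 9
i=2: 9 = 5 + 4 (b=5); 5→6: 6 + 4 = 10; 10−1 = 9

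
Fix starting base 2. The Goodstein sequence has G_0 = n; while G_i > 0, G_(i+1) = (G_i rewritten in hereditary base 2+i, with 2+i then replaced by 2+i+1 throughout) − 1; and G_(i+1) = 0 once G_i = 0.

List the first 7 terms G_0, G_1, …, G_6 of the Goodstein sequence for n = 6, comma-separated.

[0] 6 ≡ 2^2 + 2 (base 2). Lift 3: 30. −1: 29.
[1] 29 ≡ 3^3 + 2 (base 3). Lift 4: 258. −1: 257.
[2] 257 ≡ 4^4 + 1 (base 4). Lift 5: 3126. −1: 3125.
[3] 3125 ≡ 5^5 (base 5). Lift 6: 46656. −1: 46655.
[4] 46655 ≡ 5·6^5 + 5·6^4 + 5·6^3 + 5·6^2 + 5·6 + 5 (base 6). Lift 7: 98040. −1: 98039.
[5] 98039 ≡ 5·7^5 + 5·7^4 + 5·7^3 + 5·7^2 + 5·7 + 4 (base 7). Lift 8: 187244. −1: 187243.

6, 29, 257, 3125, 46655, 98039, 187243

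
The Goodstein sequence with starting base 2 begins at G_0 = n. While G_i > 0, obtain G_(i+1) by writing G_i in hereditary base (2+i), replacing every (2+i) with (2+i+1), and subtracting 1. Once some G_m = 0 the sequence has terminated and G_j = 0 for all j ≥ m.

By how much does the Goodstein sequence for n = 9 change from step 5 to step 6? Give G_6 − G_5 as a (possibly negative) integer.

47861573

(0) 9|_2 = 2^(2 + 1) + 1 ↦ 3^(3 + 1) + 1|_3 = 82 ⇒ 81
(1) 81|_3 = 3^(3 + 1) ↦ 4^(4 + 1)|_4 = 1024 ⇒ 1023
(2) 1023|_4 = 3·4^4 + 3·4^3 + 3·4^2 + 3·4 + 3 ↦ 3·5^5 + 3·5^3 + 3·5^2 + 3·5 + 3|_5 = 9843 ⇒ 9842
(3) 9842|_5 = 3·5^5 + 3·5^3 + 3·5^2 + 3·5 + 2 ↦ 3·6^6 + 3·6^3 + 3·6^2 + 3·6 + 2|_6 = 140744 ⇒ 140743
(4) 140743|_6 = 3·6^6 + 3·6^3 + 3·6^2 + 3·6 + 1 ↦ 3·7^7 + 3·7^3 + 3·7^2 + 3·7 + 1|_7 = 2471827 ⇒ 2471826
(5) 2471826|_7 = 3·7^7 + 3·7^3 + 3·7^2 + 3·7 ↦ 3·8^8 + 3·8^3 + 3·8^2 + 3·8|_8 = 50333400 ⇒ 50333399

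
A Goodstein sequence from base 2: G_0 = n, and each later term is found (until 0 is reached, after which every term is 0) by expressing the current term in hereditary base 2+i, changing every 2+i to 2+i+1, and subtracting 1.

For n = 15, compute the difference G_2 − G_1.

1172

step 0: 15 = 2^(2 + 1) + 2^2 + 2 + 1; sub 3 for 2: 3^(3 + 1) + 3^3 + 3 + 1; = 112; G_1 = 112−1 = 111
step 1: 111 = 3^(3 + 1) + 3^3 + 3; sub 4 for 3: 4^(4 + 1) + 4^4 + 4; = 1284; G_2 = 1284−1 = 1283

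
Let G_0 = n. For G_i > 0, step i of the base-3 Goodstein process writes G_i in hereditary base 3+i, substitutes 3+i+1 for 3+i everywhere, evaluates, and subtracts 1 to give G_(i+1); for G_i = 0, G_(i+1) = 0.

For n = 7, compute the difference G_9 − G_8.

base 3: 7 = 2·3 + 1; at 4: 2·4 + 1 = 9; next = 8
base 4: 8 = 2·4; at 5: 2·5 = 10; next = 9
base 5: 9 = 5 + 4; at 6: 6 + 4 = 10; next = 9
base 6: 9 = 6 + 3; at 7: 7 + 3 = 10; next = 9
base 7: 9 = 7 + 2; at 8: 8 + 2 = 10; next = 9
base 8: 9 = 8 + 1; at 9: 9 + 1 = 10; next = 9
base 9: 9 = 9; at 10: 10 = 10; next = 9
base 10: 9 = 9; at 11: 9 = 9; next = 8
base 11: 8 = 8; at 12: 8 = 8; next = 7

-1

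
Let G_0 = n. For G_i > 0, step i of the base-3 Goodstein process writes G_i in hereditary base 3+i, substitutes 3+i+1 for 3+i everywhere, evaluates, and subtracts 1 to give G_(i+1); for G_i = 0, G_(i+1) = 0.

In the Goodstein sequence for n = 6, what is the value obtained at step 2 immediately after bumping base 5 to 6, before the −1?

8

i=0: 6 = 2·3 (b=3); 3→4: 2·4 = 8; 8−1 = 7
i=1: 7 = 4 + 3 (b=4); 4→5: 5 + 3 = 8; 8−1 = 7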